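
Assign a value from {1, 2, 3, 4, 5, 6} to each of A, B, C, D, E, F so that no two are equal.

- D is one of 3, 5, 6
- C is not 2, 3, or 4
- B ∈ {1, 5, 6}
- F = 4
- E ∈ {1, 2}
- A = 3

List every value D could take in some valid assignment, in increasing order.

5, 6

A must be 3 (only option left). Remove 3 from D.
F must be 4 (only option left).
The 4 still-open variables draw from only 4 values {1, 2, 5, 6}, so each is used; only E can be 2, hence E = 2.
No further eliminations apply; D can still be any of 5, 6.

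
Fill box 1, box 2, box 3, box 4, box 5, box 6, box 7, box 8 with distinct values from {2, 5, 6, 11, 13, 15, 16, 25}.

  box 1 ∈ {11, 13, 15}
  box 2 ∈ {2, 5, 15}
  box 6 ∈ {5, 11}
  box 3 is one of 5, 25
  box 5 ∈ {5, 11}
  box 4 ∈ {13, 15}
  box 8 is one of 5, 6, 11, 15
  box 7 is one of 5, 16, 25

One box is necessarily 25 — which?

box 3

The 8 variables draw from only 8 values {2, 5, 6, 11, 13, 15, 16, 25}, so each is used; only box 2 can be 2, hence box 2 = 2.
Among the 7 still-open variables, 6 fits only box 8 (and all 7 values in {5, 6, 11, 13, 15, 16, 25} must be used), so box 8 = 6.
The 6 still-open variables draw from only 6 values {5, 11, 13, 15, 16, 25}, so each is used; only box 7 can be 16, hence box 7 = 16.
Among the 5 still-open variables, 25 fits only box 3 (and all 5 values in {5, 11, 13, 15, 25} must be used), so box 3 = 25.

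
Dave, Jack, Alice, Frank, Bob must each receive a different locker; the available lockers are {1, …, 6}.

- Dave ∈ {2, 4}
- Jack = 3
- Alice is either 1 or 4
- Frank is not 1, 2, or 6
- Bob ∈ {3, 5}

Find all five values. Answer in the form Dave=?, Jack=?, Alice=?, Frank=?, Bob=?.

Jack's domain is down to {3}, so Jack = 3. So Frank, Bob can't be 3.
Bob's domain is down to {5}, so Bob = 5. Remove 5 from Frank.
Frank must be 4 (only option left). Strike 4 from Dave, Alice.
Dave has just one choice, so Dave = 2.
Alice has just one choice, so Alice = 1.

Dave=2, Jack=3, Alice=1, Frank=4, Bob=5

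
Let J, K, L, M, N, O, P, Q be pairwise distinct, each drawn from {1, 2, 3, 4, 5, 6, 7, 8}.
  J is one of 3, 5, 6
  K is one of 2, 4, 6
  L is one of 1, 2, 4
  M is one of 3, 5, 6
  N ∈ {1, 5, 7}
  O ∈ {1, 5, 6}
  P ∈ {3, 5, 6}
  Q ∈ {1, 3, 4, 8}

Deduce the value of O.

1

The 8 variables draw from only 8 values {1, 2, 3, 4, 5, 6, 7, 8}, so each is used; only N can be 7, hence N = 7.
The 7 still-open variables together cover exactly {1, 2, 3, 4, 5, 6, 8} — 7 values for 7 variables — and 8 appears only in Q's list, so Q = 8.
J, M, P share exactly the 3 values {3, 5, 6}; by pigeonhole those values go to them, so strike 3, 5, 6 from K, O.
So O = 1.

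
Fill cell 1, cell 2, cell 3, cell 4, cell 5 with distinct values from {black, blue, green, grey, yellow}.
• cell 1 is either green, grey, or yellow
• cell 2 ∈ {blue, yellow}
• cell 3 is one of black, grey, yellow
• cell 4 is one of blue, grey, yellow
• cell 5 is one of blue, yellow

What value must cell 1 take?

Among the 5 variables, black fits only cell 3 (and all 5 values in {black, blue, green, grey, yellow} must be used), so cell 3 = black.
The 4 still-open variables draw from only 4 values {blue, green, grey, yellow}, so each is used; only cell 1 can be green, hence cell 1 = green.

green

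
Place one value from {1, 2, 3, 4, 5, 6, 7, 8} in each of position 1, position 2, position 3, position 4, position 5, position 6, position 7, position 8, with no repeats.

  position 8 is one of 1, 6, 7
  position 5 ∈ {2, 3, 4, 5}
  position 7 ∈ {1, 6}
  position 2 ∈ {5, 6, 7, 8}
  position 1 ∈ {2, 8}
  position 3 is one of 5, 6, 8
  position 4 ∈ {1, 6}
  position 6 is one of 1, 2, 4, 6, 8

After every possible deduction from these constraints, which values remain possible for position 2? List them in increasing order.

Among the 8 variables, 3 fits only position 5 (and all 8 values in {1, 2, 3, 4, 5, 6, 7, 8} must be used), so position 5 = 3.
Among the 7 still-open variables, 4 fits only position 6 (and all 7 values in {1, 2, 4, 5, 6, 7, 8} must be used), so position 6 = 4.
The 6 still-open variables together cover exactly {1, 2, 5, 6, 7, 8} — 6 values for 6 variables — and 2 appears only in position 1's list, so position 1 = 2.
position 4 and position 7 share exactly the 2 values {1, 6}; by pigeonhole those values go to them, so strike 1, 6 from position 2, position 3, position 8.
position 8 must be 7 (only option left). Remove 7 from position 2.
No further eliminations apply; position 2 can still be any of 5, 8.

5, 8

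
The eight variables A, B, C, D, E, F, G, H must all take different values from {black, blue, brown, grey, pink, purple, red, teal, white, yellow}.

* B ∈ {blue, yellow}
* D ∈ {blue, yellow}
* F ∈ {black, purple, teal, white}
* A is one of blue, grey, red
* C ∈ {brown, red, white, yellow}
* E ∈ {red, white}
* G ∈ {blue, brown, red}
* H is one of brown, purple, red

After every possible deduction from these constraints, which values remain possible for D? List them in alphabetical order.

blue, yellow

B and D between them cover only {blue, yellow} — a naked pair. Remove those values from A, C, G.
The 3 variables C, E, G are confined to {brown, red, white}, which locks those values in; drop them from A, F, H.
That leaves A = grey.
H must be purple (only option left). So F can't be purple.
No further eliminations apply; D can still be any of blue, yellow.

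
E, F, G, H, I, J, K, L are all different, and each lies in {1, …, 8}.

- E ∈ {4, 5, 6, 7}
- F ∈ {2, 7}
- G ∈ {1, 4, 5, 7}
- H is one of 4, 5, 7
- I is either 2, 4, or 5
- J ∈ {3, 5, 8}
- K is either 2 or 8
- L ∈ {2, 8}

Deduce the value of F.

7

The 8 variables together cover exactly {1, 2, 3, 4, 5, 6, 7, 8} — 8 values for 8 variables — and 1 appears only in G's list, so G = 1.
The 7 still-open variables together cover exactly {2, 3, 4, 5, 6, 7, 8} — 7 values for 7 variables — and 3 appears only in J's list, so J = 3.
The 6 still-open variables together cover exactly {2, 4, 5, 6, 7, 8} — 6 values for 6 variables — and 6 appears only in E's list, so E = 6.
The 2 variables K and L are confined to {2, 8}, which locks those values in; drop them from F, I.
So F = 7.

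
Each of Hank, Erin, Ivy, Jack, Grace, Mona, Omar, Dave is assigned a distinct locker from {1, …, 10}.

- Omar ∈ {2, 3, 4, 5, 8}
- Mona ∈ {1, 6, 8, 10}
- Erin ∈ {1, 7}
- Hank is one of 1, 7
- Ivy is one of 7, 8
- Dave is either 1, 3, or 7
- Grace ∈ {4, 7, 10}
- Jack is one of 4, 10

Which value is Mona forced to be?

The 2 variables Hank and Erin are confined to {1, 7}, which locks those values in; drop them from Ivy, Grace, Mona, Dave.
Ivy has just one choice, so Ivy = 8. Eliminate 8 elsewhere: Mona, Omar.
Dave must be 3 (only option left). Remove 3 from Omar.
Jack and Grace share exactly the 2 values {4, 10}; by pigeonhole those values go to them, so strike 4, 10 from Mona, Omar.
So Mona = 6.

6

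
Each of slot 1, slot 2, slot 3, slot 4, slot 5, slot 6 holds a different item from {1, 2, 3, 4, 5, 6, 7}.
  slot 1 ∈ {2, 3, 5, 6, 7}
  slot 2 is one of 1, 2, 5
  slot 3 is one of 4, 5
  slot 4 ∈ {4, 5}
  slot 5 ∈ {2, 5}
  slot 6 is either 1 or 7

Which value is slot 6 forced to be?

The 2 variables slot 3 and slot 4 are confined to {4, 5}, which locks those values in; drop them from slot 1, slot 2, slot 5.
slot 5 has just one choice, so slot 5 = 2. Remove 2 from slot 1, slot 2.
slot 2's domain is down to {1}, so slot 2 = 1. Eliminate 1 elsewhere: slot 6.
So slot 6 = 7.

7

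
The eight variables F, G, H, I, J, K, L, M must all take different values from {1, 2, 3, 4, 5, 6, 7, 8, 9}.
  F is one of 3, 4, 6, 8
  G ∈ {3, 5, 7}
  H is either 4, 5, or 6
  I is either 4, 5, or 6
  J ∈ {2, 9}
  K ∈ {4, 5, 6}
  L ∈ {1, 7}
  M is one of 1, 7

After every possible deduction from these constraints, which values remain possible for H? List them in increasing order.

L and M share exactly the 2 values {1, 7}; by pigeonhole those values go to them, so strike 1, 7 from G.
H, I, K share exactly the 3 values {4, 5, 6}; by pigeonhole those values go to them, so strike 4, 5, 6 from F, G.
That leaves G = 3. Eliminate 3 elsewhere: F.
F must be 8 (only option left).
No further eliminations apply; H can still be any of 4, 5, 6.

4, 5, 6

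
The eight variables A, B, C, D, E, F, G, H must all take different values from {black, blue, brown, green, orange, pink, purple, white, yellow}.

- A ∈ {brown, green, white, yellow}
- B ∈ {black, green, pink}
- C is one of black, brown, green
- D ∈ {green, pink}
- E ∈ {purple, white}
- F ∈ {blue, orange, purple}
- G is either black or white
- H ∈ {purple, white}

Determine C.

brown

The 2 variables E and H are confined to {purple, white}, which locks those values in; drop them from A, F, G.
That leaves G = black. Eliminate black elsewhere: B, C.
The 2 variables B and D are confined to {green, pink}, which locks those values in; drop them from A, C.
So C = brown.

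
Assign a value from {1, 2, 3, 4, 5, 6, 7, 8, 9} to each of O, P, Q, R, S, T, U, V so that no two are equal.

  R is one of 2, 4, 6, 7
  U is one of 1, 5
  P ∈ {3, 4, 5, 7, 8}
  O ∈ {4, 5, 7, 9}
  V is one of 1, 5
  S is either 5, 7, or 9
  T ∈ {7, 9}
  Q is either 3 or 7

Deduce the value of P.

8

The 2 variables U and V are confined to {1, 5}, which locks those values in; drop them from O, P, S.
S and T between them cover only {7, 9} — a naked pair. Remove those values from O, P, Q, R.
O has just one choice, so O = 4. So P, R can't be 4.
Q must be 3 (only option left). Remove 3 from P.
So P = 8.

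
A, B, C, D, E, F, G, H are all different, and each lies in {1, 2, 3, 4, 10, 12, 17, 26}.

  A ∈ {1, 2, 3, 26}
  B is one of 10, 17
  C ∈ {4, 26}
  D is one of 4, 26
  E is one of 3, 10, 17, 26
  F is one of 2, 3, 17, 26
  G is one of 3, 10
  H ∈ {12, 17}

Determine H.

Among the 8 variables, 1 fits only A (and all 8 values in {1, 2, 3, 4, 10, 12, 17, 26} must be used), so A = 1.
The 7 still-open variables draw from only 7 values {2, 3, 4, 10, 12, 17, 26}, so each is used; only F can be 2, hence F = 2.
The 6 still-open variables draw from only 6 values {3, 4, 10, 12, 17, 26}, so each is used; only H can be 12, hence H = 12.

12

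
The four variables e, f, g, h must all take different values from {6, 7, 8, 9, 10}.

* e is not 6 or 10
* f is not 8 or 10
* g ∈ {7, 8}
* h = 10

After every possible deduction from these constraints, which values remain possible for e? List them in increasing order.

h has just one choice, so h = 10.
No further eliminations apply; e can still be any of 7, 8, 9.

7, 8, 9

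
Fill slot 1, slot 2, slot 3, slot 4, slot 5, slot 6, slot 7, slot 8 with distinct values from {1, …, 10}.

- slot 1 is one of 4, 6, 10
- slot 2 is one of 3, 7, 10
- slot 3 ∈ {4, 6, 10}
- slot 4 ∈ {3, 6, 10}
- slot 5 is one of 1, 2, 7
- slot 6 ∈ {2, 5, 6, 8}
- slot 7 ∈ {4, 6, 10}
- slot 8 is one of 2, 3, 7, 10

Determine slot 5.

The 3 variables slot 1, slot 3, slot 7 are confined to {4, 6, 10}, which locks those values in; drop them from slot 2, slot 4, slot 6, slot 8.
slot 4's domain is down to {3}, so slot 4 = 3. Eliminate 3 elsewhere: slot 2, slot 8.
slot 2 must be 7 (only option left). So slot 5, slot 8 can't be 7.
slot 8 has just one choice, so slot 8 = 2. Remove 2 from slot 5, slot 6.
So slot 5 = 1.

1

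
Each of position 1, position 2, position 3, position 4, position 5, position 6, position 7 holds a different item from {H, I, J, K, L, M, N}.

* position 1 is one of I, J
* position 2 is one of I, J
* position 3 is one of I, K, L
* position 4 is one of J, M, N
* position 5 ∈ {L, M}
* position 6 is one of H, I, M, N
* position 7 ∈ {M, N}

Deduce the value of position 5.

L

Among the 7 variables, H fits only position 6 (and all 7 values in {H, I, J, K, L, M, N} must be used), so position 6 = H.
The 6 still-open variables together cover exactly {I, J, K, L, M, N} — 6 values for 6 variables — and K appears only in position 3's list, so position 3 = K.
Among the 5 still-open variables, L fits only position 5 (and all 5 values in {I, J, L, M, N} must be used), so position 5 = L.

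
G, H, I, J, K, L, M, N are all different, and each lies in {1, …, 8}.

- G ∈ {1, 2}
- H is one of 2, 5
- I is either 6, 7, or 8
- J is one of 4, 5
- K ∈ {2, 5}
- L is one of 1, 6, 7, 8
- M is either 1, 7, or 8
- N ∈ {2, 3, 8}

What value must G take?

The 8 variables together cover exactly {1, 2, 3, 4, 5, 6, 7, 8} — 8 values for 8 variables — and 3 appears only in N's list, so N = 3.
The 7 still-open variables together cover exactly {1, 2, 4, 5, 6, 7, 8} — 7 values for 7 variables — and 4 appears only in J's list, so J = 4.
The 2 variables H and K are confined to {2, 5}, which locks those values in; drop them from G.
So G = 1.

1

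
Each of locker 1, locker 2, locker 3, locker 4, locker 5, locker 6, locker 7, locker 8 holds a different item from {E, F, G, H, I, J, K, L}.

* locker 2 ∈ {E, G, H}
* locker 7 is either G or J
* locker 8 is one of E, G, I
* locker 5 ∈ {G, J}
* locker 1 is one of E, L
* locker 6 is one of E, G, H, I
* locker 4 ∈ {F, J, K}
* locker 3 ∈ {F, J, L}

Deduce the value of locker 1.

L

The 8 variables together cover exactly {E, F, G, H, I, J, K, L} — 8 values for 8 variables — and K appears only in locker 4's list, so locker 4 = K.
The 7 still-open variables together cover exactly {E, F, G, H, I, J, L} — 7 values for 7 variables — and F appears only in locker 3's list, so locker 3 = F.
The 6 still-open variables together cover exactly {E, G, H, I, J, L} — 6 values for 6 variables — and L appears only in locker 1's list, so locker 1 = L.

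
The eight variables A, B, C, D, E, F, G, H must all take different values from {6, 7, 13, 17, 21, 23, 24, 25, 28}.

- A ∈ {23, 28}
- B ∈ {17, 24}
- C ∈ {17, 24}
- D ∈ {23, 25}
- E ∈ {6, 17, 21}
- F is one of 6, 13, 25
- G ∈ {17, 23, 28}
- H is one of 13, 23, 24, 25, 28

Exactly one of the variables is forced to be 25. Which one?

D

Among the 8 variables, 21 fits only E (and all 8 values in {6, 13, 17, 21, 23, 24, 25, 28} must be used), so E = 21.
Among the 7 still-open variables, 6 fits only F (and all 7 values in {6, 13, 17, 23, 24, 25, 28} must be used), so F = 6.
The 6 still-open variables draw from only 6 values {13, 17, 23, 24, 25, 28}, so each is used; only H can be 13, hence H = 13.
Among the 5 still-open variables, 25 fits only D (and all 5 values in {17, 23, 24, 25, 28} must be used), so D = 25.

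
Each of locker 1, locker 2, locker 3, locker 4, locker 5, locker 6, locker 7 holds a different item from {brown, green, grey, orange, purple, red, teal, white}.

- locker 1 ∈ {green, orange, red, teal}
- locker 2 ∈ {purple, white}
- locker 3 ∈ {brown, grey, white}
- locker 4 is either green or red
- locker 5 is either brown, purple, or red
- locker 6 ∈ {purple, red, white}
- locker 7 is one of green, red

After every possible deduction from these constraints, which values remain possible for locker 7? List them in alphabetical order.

locker 4 and locker 7 between them cover only {green, red} — a naked pair. Remove those values from locker 1, locker 5, locker 6.
The 2 variables locker 2 and locker 6 are confined to {purple, white}, which locks those values in; drop them from locker 3, locker 5.
That leaves locker 5 = brown. Strike brown from locker 3.
That leaves locker 3 = grey.
No further eliminations apply; locker 7 can still be any of green, red.

green, red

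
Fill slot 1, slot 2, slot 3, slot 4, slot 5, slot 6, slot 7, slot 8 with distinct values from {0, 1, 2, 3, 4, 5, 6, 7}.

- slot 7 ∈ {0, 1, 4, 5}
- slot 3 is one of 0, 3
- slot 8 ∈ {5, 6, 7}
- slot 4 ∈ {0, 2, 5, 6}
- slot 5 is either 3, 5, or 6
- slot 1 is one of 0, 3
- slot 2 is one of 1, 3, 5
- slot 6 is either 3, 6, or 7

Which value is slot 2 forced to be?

Among the 8 variables, 2 fits only slot 4 (and all 8 values in {0, 1, 2, 3, 4, 5, 6, 7} must be used), so slot 4 = 2.
The 7 still-open variables together cover exactly {0, 1, 3, 4, 5, 6, 7} — 7 values for 7 variables — and 4 appears only in slot 7's list, so slot 7 = 4.
Among the 6 still-open variables, 1 fits only slot 2 (and all 6 values in {0, 1, 3, 5, 6, 7} must be used), so slot 2 = 1.

1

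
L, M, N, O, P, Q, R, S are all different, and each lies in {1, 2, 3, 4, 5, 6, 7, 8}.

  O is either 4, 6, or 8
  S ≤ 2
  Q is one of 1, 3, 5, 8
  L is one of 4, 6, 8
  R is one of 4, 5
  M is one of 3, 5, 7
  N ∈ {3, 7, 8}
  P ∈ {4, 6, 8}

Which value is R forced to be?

5

The 8 variables draw from only 8 values {1, 2, 3, 4, 5, 6, 7, 8}, so each is used; only S can be 2, hence S = 2.
The 7 still-open variables draw from only 7 values {1, 3, 4, 5, 6, 7, 8}, so each is used; only Q can be 1, hence Q = 1.
L, O, P share exactly the 3 values {4, 6, 8}; by pigeonhole those values go to them, so strike 4, 6, 8 from N, R.
So R = 5.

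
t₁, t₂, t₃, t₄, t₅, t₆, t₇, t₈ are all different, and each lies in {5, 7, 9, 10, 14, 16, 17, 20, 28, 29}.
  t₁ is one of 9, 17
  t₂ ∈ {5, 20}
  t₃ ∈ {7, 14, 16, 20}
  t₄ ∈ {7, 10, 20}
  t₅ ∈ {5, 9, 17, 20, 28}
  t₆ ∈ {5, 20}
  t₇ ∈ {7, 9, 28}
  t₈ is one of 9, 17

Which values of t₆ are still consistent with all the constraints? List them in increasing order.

The 2 variables t₁ and t₈ are confined to {9, 17}, which locks those values in; drop them from t₅, t₇.
t₂ and t₆ share exactly the 2 values {5, 20}; by pigeonhole those values go to them, so strike 5, 20 from t₃, t₄, t₅.
t₅ must be 28 (only option left). Remove 28 from t₇.
That leaves t₇ = 7. Strike 7 from t₃, t₄.
t₄ has just one choice, so t₄ = 10.
No further eliminations apply; t₆ can still be any of 5, 20.

5, 20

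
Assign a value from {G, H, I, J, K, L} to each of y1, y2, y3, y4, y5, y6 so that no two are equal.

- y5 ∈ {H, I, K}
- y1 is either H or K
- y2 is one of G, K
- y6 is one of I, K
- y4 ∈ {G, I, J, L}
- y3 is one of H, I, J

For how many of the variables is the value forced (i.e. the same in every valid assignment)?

The 6 variables together cover exactly {G, H, I, J, K, L} — 6 values for 6 variables — and L appears only in y4's list, so y4 = L.
Among the 5 still-open variables, G fits only y2 (and all 5 values in {G, H, I, J, K} must be used), so y2 = G.
The 4 still-open variables together cover exactly {H, I, J, K} — 4 values for 4 variables — and J appears only in y3's list, so y3 = J.
Determined: y2=G, y3=J, y4=L. The other variables each still have more than one consistent value. That makes 3.

3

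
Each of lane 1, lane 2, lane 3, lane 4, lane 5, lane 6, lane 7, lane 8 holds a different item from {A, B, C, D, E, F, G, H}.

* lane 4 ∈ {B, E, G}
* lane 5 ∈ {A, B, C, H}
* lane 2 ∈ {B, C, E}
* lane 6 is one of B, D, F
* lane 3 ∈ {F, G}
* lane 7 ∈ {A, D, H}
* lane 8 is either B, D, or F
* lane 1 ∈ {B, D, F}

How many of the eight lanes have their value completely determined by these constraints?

lane 1, lane 6, lane 8 between them cover only {B, D, F} — a naked triple. Remove those values from lane 2, lane 3, lane 4, lane 5, lane 7.
lane 3 must be G (only option left). Eliminate G elsewhere: lane 4.
lane 4's domain is down to {E}, so lane 4 = E. Remove E from lane 2.
lane 2 has just one choice, so lane 2 = C. So lane 5 can't be C.
Determined: lane 2=C, lane 3=G, lane 4=E. The other lanes each still have more than one consistent value. That makes 3.

3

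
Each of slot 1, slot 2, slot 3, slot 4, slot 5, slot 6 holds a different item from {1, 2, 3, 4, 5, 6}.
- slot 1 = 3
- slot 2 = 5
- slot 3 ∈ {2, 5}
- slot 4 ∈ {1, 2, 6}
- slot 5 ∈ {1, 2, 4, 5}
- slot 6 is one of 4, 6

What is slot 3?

slot 1 has just one choice, so slot 1 = 3.
slot 2's domain is down to {5}, so slot 2 = 5. So slot 3, slot 5 can't be 5.
So slot 3 = 2.

2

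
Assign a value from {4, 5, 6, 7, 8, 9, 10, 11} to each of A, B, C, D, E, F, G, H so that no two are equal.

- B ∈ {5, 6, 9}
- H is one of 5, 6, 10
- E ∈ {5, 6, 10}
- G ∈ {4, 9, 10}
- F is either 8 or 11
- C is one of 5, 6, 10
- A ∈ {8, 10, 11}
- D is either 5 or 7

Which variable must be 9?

The 8 variables draw from only 8 values {4, 5, 6, 7, 8, 9, 10, 11}, so each is used; only G can be 4, hence G = 4.
Among the 7 still-open variables, 7 fits only D (and all 7 values in {5, 6, 7, 8, 9, 10, 11} must be used), so D = 7.
The 6 still-open variables draw from only 6 values {5, 6, 8, 9, 10, 11}, so each is used; only B can be 9, hence B = 9.

B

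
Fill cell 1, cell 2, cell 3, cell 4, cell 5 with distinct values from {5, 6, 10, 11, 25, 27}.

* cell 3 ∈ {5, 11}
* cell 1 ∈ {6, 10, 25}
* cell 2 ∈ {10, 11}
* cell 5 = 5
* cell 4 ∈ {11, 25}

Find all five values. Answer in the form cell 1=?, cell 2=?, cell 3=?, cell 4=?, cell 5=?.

cell 1=6, cell 2=10, cell 3=11, cell 4=25, cell 5=5

cell 5 must be 5 (only option left). So cell 3 can't be 5.
cell 3 has just one choice, so cell 3 = 11. Remove 11 from cell 2, cell 4.
cell 4 has just one choice, so cell 4 = 25. Remove 25 from cell 1.
cell 2 must be 10 (only option left). Eliminate 10 elsewhere: cell 1.
cell 1 has just one choice, so cell 1 = 6.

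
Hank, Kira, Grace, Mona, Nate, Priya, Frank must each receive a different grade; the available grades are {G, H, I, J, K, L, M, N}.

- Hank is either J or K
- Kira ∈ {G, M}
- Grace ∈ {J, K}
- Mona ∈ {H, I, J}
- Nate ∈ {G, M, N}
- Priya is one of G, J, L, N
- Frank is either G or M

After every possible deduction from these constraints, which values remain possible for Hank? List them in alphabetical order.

Hank and Grace share exactly the 2 values {J, K}; by pigeonhole those values go to them, so strike J, K from Mona, Priya.
Kira and Frank between them cover only {G, M} — a naked pair. Remove those values from Nate, Priya.
Nate has just one choice, so Nate = N. Eliminate N elsewhere: Priya.
Priya's domain is down to {L}, so Priya = L.
No further eliminations apply; Hank can still be any of J, K.

J, K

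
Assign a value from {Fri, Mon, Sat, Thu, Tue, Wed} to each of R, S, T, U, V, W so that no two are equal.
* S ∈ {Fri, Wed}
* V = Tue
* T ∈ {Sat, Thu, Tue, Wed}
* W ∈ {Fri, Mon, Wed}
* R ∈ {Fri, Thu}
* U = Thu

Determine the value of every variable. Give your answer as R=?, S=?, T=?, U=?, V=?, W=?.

U's domain is down to {Thu}, so U = Thu. So R, T can't be Thu.
V has just one choice, so V = Tue. Remove Tue from T.
R has just one choice, so R = Fri. Remove Fri from S, W.
S has just one choice, so S = Wed. Remove Wed from T, W.
That leaves T = Sat.
W's domain is down to {Mon}, so W = Mon.

R=Fri, S=Wed, T=Sat, U=Thu, V=Tue, W=Mon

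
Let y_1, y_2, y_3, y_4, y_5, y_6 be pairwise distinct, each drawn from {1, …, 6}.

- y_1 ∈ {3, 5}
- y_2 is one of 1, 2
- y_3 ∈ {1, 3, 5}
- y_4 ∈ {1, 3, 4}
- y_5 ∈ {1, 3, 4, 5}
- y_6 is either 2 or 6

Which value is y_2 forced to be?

Among the 6 variables, 6 fits only y_6 (and all 6 values in {1, 2, 3, 4, 5, 6} must be used), so y_6 = 6.
The 5 still-open variables together cover exactly {1, 2, 3, 4, 5} — 5 values for 5 variables — and 2 appears only in y_2's list, so y_2 = 2.

2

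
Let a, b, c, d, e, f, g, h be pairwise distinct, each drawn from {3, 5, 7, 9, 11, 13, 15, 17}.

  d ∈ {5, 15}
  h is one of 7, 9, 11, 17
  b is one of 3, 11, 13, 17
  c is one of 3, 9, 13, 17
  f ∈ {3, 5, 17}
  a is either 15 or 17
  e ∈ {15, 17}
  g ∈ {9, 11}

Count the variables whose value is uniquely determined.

3

The 8 variables together cover exactly {3, 5, 7, 9, 11, 13, 15, 17} — 8 values for 8 variables — and 7 appears only in h's list, so h = 7.
The 2 variables a and e are confined to {15, 17}, which locks those values in; drop them from b, c, d, f.
d's domain is down to {5}, so d = 5. Eliminate 5 elsewhere: f.
f must be 3 (only option left). Eliminate 3 elsewhere: b, c.
Determined: d=5, f=3, h=7. The other variables each still have more than one consistent value. That makes 3.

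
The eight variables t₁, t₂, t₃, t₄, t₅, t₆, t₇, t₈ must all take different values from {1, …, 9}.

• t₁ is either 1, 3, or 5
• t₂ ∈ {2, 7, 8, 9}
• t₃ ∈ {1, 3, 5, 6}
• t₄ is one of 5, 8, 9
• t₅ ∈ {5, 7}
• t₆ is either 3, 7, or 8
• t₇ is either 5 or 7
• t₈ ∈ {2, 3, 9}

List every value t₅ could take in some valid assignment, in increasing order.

The 8 variables draw from only 8 values {1, 2, 3, 5, 6, 7, 8, 9}, so each is used; only t₃ can be 6, hence t₃ = 6.
Among the 7 still-open variables, 1 fits only t₁ (and all 7 values in {1, 2, 3, 5, 7, 8, 9} must be used), so t₁ = 1.
t₅ and t₇ between them cover only {5, 7} — a naked pair. Remove those values from t₂, t₄, t₆.
No further eliminations apply; t₅ can still be any of 5, 7.

5, 7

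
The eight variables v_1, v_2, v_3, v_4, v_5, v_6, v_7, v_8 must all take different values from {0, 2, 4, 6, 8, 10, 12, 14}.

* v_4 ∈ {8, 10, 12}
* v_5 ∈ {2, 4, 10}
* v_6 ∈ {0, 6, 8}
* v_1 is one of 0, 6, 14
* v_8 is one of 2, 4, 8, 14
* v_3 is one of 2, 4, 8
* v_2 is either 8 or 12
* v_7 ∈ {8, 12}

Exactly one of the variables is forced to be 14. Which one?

v_8

v_2 and v_7 share exactly the 2 values {8, 12}; by pigeonhole those values go to them, so strike 8, 12 from v_3, v_4, v_6, v_8.
v_4 must be 10 (only option left). Eliminate 10 elsewhere: v_5.
The 2 variables v_3 and v_5 are confined to {2, 4}, which locks those values in; drop them from v_8.
So 14 goes to v_8.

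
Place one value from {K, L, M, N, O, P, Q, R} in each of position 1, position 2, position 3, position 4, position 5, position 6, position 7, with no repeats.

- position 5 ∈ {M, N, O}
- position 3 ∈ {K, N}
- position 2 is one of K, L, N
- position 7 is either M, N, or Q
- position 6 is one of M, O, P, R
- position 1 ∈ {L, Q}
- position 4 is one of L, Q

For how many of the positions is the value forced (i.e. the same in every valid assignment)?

2

The 2 variables position 1 and position 4 are confined to {L, Q}, which locks those values in; drop them from position 2, position 7.
position 2 and position 3 between them cover only {K, N} — a naked pair. Remove those values from position 5, position 7.
position 7 has just one choice, so position 7 = M. Remove M from position 5, position 6.
position 5 has just one choice, so position 5 = O. Remove O from position 6.
Determined: position 5=O, position 7=M. The other positions each still have more than one consistent value. That makes 2.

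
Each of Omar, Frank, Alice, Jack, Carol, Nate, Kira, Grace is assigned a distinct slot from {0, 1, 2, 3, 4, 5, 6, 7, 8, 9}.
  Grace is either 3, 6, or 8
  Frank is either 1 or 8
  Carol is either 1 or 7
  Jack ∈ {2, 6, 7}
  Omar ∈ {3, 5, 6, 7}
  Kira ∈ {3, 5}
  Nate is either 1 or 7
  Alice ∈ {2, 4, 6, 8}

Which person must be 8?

Frank

The 8 variables draw from only 8 values {1, 2, 3, 4, 5, 6, 7, 8}, so each is used; only Alice can be 4, hence Alice = 4.
Among the 7 still-open variables, 2 fits only Jack (and all 7 values in {1, 2, 3, 5, 6, 7, 8} must be used), so Jack = 2.
Carol and Nate between them cover only {1, 7} — a naked pair. Remove those values from Omar, Frank.
So 8 goes to Frank.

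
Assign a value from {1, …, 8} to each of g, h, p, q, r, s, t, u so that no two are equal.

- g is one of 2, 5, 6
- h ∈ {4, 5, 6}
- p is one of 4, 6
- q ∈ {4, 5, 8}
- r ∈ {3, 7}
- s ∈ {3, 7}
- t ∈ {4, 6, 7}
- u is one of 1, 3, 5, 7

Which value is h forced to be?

5

The 8 variables draw from only 8 values {1, 2, 3, 4, 5, 6, 7, 8}, so each is used; only u can be 1, hence u = 1.
The 7 still-open variables draw from only 7 values {2, 3, 4, 5, 6, 7, 8}, so each is used; only g can be 2, hence g = 2.
The 6 still-open variables draw from only 6 values {3, 4, 5, 6, 7, 8}, so each is used; only q can be 8, hence q = 8.
The 5 still-open variables together cover exactly {3, 4, 5, 6, 7} — 5 values for 5 variables — and 5 appears only in h's list, so h = 5.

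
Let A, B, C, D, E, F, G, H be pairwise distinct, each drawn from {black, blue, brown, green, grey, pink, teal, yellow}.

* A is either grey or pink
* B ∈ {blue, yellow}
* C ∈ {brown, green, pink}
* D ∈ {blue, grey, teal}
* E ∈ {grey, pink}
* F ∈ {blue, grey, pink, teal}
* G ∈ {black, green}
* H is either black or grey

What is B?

Among the 8 variables, brown fits only C (and all 8 values in {black, blue, brown, green, grey, pink, teal, yellow} must be used), so C = brown.
The 7 still-open variables draw from only 7 values {black, blue, green, grey, pink, teal, yellow}, so each is used; only G can be green, hence G = green.
The 6 still-open variables together cover exactly {black, blue, grey, pink, teal, yellow} — 6 values for 6 variables — and black appears only in H's list, so H = black.
Among the 5 still-open variables, yellow fits only B (and all 5 values in {blue, grey, pink, teal, yellow} must be used), so B = yellow.

yellow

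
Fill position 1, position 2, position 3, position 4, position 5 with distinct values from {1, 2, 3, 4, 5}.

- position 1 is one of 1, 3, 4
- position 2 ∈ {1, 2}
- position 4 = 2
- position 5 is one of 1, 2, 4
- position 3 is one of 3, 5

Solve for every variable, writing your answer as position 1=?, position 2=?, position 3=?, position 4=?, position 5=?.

position 1=3, position 2=1, position 3=5, position 4=2, position 5=4

position 4's domain is down to {2}, so position 4 = 2. Strike 2 from position 2, position 5.
position 2 has just one choice, so position 2 = 1. Remove 1 from position 1, position 5.
position 5 must be 4 (only option left). Eliminate 4 elsewhere: position 1.
position 1's domain is down to {3}, so position 1 = 3. Strike 3 from position 3.
position 3's domain is down to {5}, so position 3 = 5.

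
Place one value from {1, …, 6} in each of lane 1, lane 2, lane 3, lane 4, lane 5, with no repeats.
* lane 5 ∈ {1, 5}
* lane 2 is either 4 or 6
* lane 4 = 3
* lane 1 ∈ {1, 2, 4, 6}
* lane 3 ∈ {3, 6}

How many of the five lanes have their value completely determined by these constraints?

lane 4 must be 3 (only option left). Strike 3 from lane 3.
lane 3 must be 6 (only option left). Strike 6 from lane 1, lane 2.
That leaves lane 2 = 4. So lane 1 can't be 4.
Determined: lane 2=4, lane 3=6, lane 4=3. The other lanes each still have more than one consistent value. That makes 3.

3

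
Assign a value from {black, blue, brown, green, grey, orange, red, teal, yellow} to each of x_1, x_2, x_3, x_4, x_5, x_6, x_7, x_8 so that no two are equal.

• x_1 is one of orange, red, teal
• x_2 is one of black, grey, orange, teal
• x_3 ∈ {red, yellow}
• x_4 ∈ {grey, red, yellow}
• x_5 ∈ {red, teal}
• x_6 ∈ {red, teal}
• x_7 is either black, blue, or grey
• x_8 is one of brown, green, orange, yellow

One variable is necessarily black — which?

x_2

x_5 and x_6 share exactly the 2 values {red, teal}; by pigeonhole those values go to them, so strike red, teal from x_1, x_2, x_3, x_4.
x_1's domain is down to {orange}, so x_1 = orange. Strike orange from x_2, x_8.
x_3's domain is down to {yellow}, so x_3 = yellow. Remove yellow from x_4, x_8.
x_4 has just one choice, so x_4 = grey. So x_2, x_7 can't be grey.
So black goes to x_2.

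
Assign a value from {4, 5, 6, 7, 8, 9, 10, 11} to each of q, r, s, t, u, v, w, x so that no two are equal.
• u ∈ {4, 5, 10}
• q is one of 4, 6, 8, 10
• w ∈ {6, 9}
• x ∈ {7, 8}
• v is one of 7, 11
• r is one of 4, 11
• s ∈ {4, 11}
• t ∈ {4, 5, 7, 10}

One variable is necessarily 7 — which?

v

The 8 variables together cover exactly {4, 5, 6, 7, 8, 9, 10, 11} — 8 values for 8 variables — and 9 appears only in w's list, so w = 9.
The 7 still-open variables draw from only 7 values {4, 5, 6, 7, 8, 10, 11}, so each is used; only q can be 6, hence q = 6.
Among the 6 still-open variables, 8 fits only x (and all 6 values in {4, 5, 7, 8, 10, 11} must be used), so x = 8.
r and s share exactly the 2 values {4, 11}; by pigeonhole those values go to them, so strike 4, 11 from t, u, v.
So 7 goes to v.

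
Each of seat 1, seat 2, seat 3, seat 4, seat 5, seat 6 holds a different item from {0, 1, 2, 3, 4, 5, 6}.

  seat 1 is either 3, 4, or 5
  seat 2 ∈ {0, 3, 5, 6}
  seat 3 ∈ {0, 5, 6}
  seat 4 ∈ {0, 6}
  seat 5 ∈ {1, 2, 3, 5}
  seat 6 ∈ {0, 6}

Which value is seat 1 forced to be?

seat 4 and seat 6 share exactly the 2 values {0, 6}; by pigeonhole those values go to them, so strike 0, 6 from seat 2, seat 3.
seat 3's domain is down to {5}, so seat 3 = 5. Remove 5 from seat 1, seat 2, seat 5.
That leaves seat 2 = 3. Eliminate 3 elsewhere: seat 1, seat 5.
So seat 1 = 4.

4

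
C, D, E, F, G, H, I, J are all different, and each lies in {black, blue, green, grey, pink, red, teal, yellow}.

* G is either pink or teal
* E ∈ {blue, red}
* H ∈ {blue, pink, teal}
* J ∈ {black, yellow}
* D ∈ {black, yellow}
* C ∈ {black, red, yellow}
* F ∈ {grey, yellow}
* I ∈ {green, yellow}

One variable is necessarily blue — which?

The 8 variables together cover exactly {black, blue, green, grey, pink, red, teal, yellow} — 8 values for 8 variables — and green appears only in I's list, so I = green.
The 7 still-open variables draw from only 7 values {black, blue, grey, pink, red, teal, yellow}, so each is used; only F can be grey, hence F = grey.
D and J share exactly the 2 values {black, yellow}; by pigeonhole those values go to them, so strike black, yellow from C.
C must be red (only option left). Eliminate red elsewhere: E.
So blue goes to E.

E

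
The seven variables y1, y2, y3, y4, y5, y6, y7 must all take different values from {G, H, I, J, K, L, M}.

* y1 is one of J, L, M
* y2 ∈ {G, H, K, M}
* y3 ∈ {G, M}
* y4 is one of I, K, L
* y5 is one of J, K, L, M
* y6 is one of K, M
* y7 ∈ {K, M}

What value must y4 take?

I

The 7 variables together cover exactly {G, H, I, J, K, L, M} — 7 values for 7 variables — and H appears only in y2's list, so y2 = H.
Among the 6 still-open variables, G fits only y3 (and all 6 values in {G, I, J, K, L, M} must be used), so y3 = G.
Among the 5 still-open variables, I fits only y4 (and all 5 values in {I, J, K, L, M} must be used), so y4 = I.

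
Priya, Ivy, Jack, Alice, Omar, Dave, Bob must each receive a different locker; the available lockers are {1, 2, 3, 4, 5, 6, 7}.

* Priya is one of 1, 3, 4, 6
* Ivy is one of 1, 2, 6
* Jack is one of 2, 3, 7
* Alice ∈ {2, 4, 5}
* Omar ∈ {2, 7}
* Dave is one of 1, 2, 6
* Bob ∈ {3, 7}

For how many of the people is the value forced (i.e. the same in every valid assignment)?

2

The 7 variables together cover exactly {1, 2, 3, 4, 5, 6, 7} — 7 values for 7 variables — and 5 appears only in Alice's list, so Alice = 5.
The 6 still-open variables together cover exactly {1, 2, 3, 4, 6, 7} — 6 values for 6 variables — and 4 appears only in Priya's list, so Priya = 4.
Jack, Omar, Bob share exactly the 3 values {2, 3, 7}; by pigeonhole those values go to them, so strike 2, 3, 7 from Ivy, Dave.
Determined: Priya=4, Alice=5. The other people each still have more than one consistent value. That makes 2.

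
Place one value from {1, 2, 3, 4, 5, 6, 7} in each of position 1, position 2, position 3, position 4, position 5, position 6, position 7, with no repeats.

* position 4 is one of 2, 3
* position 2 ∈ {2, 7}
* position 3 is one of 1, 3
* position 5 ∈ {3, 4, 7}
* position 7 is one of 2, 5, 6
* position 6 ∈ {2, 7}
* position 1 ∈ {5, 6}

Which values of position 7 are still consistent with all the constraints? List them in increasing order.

Among the 7 variables, 1 fits only position 3 (and all 7 values in {1, 2, 3, 4, 5, 6, 7} must be used), so position 3 = 1.
The 6 still-open variables draw from only 6 values {2, 3, 4, 5, 6, 7}, so each is used; only position 5 can be 4, hence position 5 = 4.
The 5 still-open variables together cover exactly {2, 3, 5, 6, 7} — 5 values for 5 variables — and 3 appears only in position 4's list, so position 4 = 3.
position 2 and position 6 between them cover only {2, 7} — a naked pair. Remove those values from position 7.
No further eliminations apply; position 7 can still be any of 5, 6.

5, 6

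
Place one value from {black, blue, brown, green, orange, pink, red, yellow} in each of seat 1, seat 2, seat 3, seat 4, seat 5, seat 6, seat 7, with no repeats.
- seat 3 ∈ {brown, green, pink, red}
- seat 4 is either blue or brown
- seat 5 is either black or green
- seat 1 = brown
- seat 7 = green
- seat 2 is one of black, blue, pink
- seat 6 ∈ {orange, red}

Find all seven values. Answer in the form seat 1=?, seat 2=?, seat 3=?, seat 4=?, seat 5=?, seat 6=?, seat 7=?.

seat 1=brown, seat 2=pink, seat 3=red, seat 4=blue, seat 5=black, seat 6=orange, seat 7=green

seat 1 must be brown (only option left). Eliminate brown elsewhere: seat 3, seat 4.
seat 4's domain is down to {blue}, so seat 4 = blue. So seat 2 can't be blue.
seat 7 must be green (only option left). Strike green from seat 3, seat 5.
seat 5 must be black (only option left). Eliminate black elsewhere: seat 2.
That leaves seat 2 = pink. Remove pink from seat 3.
seat 3 must be red (only option left). Eliminate red elsewhere: seat 6.
That leaves seat 6 = orange.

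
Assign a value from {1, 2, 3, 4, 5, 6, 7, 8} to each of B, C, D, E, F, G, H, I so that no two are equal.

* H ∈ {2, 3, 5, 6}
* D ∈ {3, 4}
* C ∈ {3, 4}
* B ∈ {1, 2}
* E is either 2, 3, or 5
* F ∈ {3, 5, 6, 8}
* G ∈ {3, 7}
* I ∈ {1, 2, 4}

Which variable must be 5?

E

Among the 8 variables, 7 fits only G (and all 8 values in {1, 2, 3, 4, 5, 6, 7, 8} must be used), so G = 7.
The 7 still-open variables together cover exactly {1, 2, 3, 4, 5, 6, 8} — 7 values for 7 variables — and 8 appears only in F's list, so F = 8.
The 6 still-open variables together cover exactly {1, 2, 3, 4, 5, 6} — 6 values for 6 variables — and 6 appears only in H's list, so H = 6.
The 5 still-open variables draw from only 5 values {1, 2, 3, 4, 5}, so each is used; only E can be 5, hence E = 5.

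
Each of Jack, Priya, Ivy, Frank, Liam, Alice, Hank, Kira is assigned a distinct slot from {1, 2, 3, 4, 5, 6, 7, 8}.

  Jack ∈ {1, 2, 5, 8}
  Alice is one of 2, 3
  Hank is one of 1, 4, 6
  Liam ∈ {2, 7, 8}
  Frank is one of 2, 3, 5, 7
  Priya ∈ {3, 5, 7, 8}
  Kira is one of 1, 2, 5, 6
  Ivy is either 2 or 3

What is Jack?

1

The 8 variables draw from only 8 values {1, 2, 3, 4, 5, 6, 7, 8}, so each is used; only Hank can be 4, hence Hank = 4.
The 7 still-open variables draw from only 7 values {1, 2, 3, 5, 6, 7, 8}, so each is used; only Kira can be 6, hence Kira = 6.
The 6 still-open variables draw from only 6 values {1, 2, 3, 5, 7, 8}, so each is used; only Jack can be 1, hence Jack = 1.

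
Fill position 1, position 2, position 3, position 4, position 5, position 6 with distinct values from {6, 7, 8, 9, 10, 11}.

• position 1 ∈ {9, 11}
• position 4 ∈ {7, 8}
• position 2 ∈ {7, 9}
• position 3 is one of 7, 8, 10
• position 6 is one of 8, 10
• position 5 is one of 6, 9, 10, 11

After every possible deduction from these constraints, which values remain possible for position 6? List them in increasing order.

8, 10

Among the 6 variables, 6 fits only position 5 (and all 6 values in {6, 7, 8, 9, 10, 11} must be used), so position 5 = 6.
The 5 still-open variables draw from only 5 values {7, 8, 9, 10, 11}, so each is used; only position 1 can be 11, hence position 1 = 11.
Among the 4 still-open variables, 9 fits only position 2 (and all 4 values in {7, 8, 9, 10} must be used), so position 2 = 9.
No further eliminations apply; position 6 can still be any of 8, 10.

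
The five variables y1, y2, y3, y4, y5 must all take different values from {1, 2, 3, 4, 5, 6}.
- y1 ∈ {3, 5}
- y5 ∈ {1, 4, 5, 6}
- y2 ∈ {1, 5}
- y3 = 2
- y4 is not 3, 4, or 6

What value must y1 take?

y3 must be 2 (only option left). Remove 2 from y4.
y2 and y4 between them cover only {1, 5} — a naked pair. Remove those values from y1, y5.
So y1 = 3.

3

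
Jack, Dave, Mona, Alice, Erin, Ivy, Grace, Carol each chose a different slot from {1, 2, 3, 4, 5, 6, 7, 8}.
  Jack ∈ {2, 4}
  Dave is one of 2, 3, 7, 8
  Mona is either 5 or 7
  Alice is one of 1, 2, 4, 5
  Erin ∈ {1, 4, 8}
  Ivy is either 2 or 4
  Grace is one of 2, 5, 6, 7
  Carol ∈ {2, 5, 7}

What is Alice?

1

The 8 variables together cover exactly {1, 2, 3, 4, 5, 6, 7, 8} — 8 values for 8 variables — and 3 appears only in Dave's list, so Dave = 3.
The 7 still-open variables together cover exactly {1, 2, 4, 5, 6, 7, 8} — 7 values for 7 variables — and 6 appears only in Grace's list, so Grace = 6.
The 6 still-open variables together cover exactly {1, 2, 4, 5, 7, 8} — 6 values for 6 variables — and 8 appears only in Erin's list, so Erin = 8.
The 5 still-open variables draw from only 5 values {1, 2, 4, 5, 7}, so each is used; only Alice can be 1, hence Alice = 1.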